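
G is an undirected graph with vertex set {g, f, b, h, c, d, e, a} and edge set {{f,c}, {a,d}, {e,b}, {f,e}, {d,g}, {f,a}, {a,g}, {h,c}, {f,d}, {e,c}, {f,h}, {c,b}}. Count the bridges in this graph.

0

The edges on the cycle f-a-g-d-f are not bridges since each lies on that cycle.
Every edge lies on some cycle, so there are no bridges.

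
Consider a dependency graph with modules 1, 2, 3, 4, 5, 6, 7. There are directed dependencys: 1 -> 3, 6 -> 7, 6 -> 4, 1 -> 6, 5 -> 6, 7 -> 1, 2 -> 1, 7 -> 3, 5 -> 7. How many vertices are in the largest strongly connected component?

3

{1, 6, 7} are all mutually reachable — one SCC of size 3.
{5} is an SCC by itself.
{2} is an SCC by itself.
{3} is an SCC by itself.
{4} is an SCC by itself.
The largest has 3 vertices.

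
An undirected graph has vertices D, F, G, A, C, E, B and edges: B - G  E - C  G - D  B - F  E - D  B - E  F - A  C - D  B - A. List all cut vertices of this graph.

B

Removing B increases the component count from 1 to 2, so B is a cut vertex.
By contrast removing G leaves 1 component; it is not a cut vertex. No other vertex is a cut vertex either.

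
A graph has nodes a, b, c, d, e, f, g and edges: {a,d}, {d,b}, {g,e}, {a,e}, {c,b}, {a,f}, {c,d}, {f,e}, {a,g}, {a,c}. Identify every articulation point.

a

Removing a increases the component count from 1 to 2, so a is a cut vertex.
By contrast removing b leaves 1 component; it is not a cut vertex. No other vertex is a cut vertex either.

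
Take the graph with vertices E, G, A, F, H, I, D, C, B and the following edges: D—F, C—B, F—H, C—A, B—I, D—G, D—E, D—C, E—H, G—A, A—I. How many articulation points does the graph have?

1

Removing D increases the component count from 1 to 2, so D is a cut vertex.
By contrast removing F leaves 1 component; it is not a cut vertex. No other vertex is a cut vertex either.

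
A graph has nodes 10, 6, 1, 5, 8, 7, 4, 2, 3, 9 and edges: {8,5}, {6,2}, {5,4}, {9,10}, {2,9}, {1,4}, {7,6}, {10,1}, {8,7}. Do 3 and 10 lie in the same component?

The component containing 3 is {3}, and 10 is not in it.

No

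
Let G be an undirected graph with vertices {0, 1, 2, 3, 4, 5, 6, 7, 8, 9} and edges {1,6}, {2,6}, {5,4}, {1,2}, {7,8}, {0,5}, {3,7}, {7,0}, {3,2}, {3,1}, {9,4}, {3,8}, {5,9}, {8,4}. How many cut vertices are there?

1

Removing 3 increases the component count from 1 to 2, so 3 is a cut vertex.
By contrast removing 7 leaves 1 component; it is not a cut vertex. No other vertex is a cut vertex either.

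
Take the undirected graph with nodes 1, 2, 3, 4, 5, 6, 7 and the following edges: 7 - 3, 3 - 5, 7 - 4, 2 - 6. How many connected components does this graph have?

3

1 is isolated — a component by itself.
Starting from 2 we can reach 2, 6. That is one component of size 2.
Starting from 3 we can reach 3, 4, 5, 7. That is one component of size 4.
Total: 3 components.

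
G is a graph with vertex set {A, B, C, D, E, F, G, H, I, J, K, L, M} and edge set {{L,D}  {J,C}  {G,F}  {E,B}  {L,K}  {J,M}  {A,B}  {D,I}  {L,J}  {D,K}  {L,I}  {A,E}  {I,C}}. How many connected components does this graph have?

4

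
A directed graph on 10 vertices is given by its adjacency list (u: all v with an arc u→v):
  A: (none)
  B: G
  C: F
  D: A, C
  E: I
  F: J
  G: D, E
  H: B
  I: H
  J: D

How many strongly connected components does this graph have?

3

{B, E, G, H, I} are all mutually reachable — one SCC of size 5.
{C, D, F, J} are all mutually reachable — one SCC of size 4.
{A} is an SCC by itself.
That gives 3 strongly connected components.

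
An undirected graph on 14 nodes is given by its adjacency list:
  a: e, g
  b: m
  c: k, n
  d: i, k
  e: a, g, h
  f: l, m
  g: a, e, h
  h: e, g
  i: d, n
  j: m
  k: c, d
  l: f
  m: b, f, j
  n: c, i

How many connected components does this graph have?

3

Starting from a we can reach a, e, g, h. That is one component of size 4.
Starting from c we can reach c, d, i, k, n. That is one component of size 5.
Starting from b we can reach b, f, j, l, m. That is one component of size 5.
Total: 3 components.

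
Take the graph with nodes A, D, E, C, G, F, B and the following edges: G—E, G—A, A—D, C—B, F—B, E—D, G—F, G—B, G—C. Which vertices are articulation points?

G

Removing G increases the component count from 1 to 2, so G is a cut vertex.
By contrast removing A leaves 1 component; it is not a cut vertex. No other vertex is a cut vertex either.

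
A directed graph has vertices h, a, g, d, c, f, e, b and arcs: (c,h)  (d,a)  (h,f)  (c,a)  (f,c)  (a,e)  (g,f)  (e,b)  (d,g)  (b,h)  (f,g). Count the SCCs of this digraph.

{a, b, c, e, f, g, h} are all mutually reachable — one SCC of size 7.
{d} is an SCC by itself.
That gives 2 strongly connected components.

2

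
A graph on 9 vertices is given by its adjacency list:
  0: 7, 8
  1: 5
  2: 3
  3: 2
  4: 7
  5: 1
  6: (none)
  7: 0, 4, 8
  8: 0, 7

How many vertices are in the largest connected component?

4

6 is isolated — a component by itself.
Starting from 1 we can reach 1, 5. That is one component of size 2.
Starting from 2 we can reach 2, 3. That is one component of size 2.
Starting from 0 we can reach 0, 4, 7, 8. That is one component of size 4.
The largest has 4 vertices.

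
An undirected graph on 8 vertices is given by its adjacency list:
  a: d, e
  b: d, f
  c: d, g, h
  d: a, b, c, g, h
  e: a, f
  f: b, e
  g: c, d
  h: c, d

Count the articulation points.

Removing d increases the component count from 1 to 2, so d is a cut vertex.
By contrast removing e leaves 1 component; it is not a cut vertex. No other vertex is a cut vertex either.

1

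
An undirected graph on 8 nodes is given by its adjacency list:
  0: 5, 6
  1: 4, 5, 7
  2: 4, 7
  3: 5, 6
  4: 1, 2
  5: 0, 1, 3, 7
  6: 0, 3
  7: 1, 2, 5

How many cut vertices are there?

1

Removing 5 increases the component count from 1 to 2, so 5 is a cut vertex.
By contrast removing 0 leaves 1 component; it is not a cut vertex. No other vertex is a cut vertex either.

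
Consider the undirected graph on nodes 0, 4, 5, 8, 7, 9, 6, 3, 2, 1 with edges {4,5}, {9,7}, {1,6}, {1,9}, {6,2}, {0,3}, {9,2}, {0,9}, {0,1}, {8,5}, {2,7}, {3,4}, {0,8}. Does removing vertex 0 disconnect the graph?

Yes

Deleting 0 raises the number of components from 1 to 2, so 0 is a cut vertex.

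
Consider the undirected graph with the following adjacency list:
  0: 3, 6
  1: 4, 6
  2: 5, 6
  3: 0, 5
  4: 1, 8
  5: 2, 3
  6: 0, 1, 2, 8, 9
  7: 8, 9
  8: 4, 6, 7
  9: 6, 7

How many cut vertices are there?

1

Removing 6 increases the component count from 1 to 2, so 6 is a cut vertex.
By contrast removing 2 leaves 1 component; it is not a cut vertex. No other vertex is a cut vertex either.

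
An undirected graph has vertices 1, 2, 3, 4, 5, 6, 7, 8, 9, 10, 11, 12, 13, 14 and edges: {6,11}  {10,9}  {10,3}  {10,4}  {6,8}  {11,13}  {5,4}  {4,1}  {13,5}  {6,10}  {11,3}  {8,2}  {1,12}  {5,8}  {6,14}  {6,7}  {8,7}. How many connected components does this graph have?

Starting from 1 we can reach 1, 2, 3, 4, 5, 6, 7, 8, 9, 10, 11, 12, 13, 14. That is one component of size 14.
Total: 1 component.

1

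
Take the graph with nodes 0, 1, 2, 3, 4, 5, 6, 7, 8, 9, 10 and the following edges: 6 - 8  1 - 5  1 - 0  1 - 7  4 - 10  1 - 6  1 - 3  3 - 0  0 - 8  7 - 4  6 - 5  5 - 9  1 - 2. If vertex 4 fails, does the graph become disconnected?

Deleting 4 raises the number of components from 1 to 2, so 4 is a cut vertex.

Yes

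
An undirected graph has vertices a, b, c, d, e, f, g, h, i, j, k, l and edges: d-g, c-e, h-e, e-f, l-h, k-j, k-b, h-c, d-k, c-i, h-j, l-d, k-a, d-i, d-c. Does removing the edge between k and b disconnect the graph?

Yes

Removing k-b leaves no path between k and b: the component count goes from 1 to 2. So it is a bridge.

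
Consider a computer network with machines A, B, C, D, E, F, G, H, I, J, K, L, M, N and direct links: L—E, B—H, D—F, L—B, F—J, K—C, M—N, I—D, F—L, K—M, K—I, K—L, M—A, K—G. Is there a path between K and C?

Yes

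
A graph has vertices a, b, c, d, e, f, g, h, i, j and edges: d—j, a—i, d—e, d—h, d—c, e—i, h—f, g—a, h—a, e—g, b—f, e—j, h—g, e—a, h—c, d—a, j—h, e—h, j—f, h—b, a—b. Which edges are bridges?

The edges on the cycle d-e-g-a-b-h-d are not bridges since each lies on that cycle.
Every edge lies on some cycle, so there are no bridges.

none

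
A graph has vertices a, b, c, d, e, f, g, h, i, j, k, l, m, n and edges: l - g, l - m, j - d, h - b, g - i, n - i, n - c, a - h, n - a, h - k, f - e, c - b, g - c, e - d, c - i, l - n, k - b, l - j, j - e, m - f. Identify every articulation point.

Removing l increases the component count from 1 to 2, so l is a cut vertex.
By contrast removing c leaves 1 component; it is not a cut vertex. No other vertex is a cut vertex either.

l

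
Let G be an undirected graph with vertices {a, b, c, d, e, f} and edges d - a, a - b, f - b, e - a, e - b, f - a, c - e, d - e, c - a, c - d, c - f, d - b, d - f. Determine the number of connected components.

1

Starting from a we can reach a, b, c, d, e, f. That is one component of size 6.
Total: 1 component.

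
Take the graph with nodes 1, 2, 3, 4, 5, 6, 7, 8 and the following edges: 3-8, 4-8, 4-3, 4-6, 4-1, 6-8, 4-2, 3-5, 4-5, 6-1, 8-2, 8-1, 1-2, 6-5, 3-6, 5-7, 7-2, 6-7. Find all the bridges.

none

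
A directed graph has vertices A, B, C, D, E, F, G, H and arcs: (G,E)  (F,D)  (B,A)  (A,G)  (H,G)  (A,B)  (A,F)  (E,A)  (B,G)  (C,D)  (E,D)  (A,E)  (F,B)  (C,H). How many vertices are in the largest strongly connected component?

5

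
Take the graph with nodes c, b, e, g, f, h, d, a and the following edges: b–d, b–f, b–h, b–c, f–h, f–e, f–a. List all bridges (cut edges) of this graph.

The edges on the cycle b-f-h-b are not bridges since each lies on that cycle.
But removing b–d disconnects b from d; removing a–f disconnects a from f; removing e–f disconnects e from f; removing c–b disconnects c from b — these are bridges.

a-f, b-c, b-d, e-f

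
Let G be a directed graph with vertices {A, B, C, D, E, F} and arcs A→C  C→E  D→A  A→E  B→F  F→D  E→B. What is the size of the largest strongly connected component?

{A, B, C, D, E, F} are all mutually reachable — one SCC of size 6.
The largest has 6 vertices.

6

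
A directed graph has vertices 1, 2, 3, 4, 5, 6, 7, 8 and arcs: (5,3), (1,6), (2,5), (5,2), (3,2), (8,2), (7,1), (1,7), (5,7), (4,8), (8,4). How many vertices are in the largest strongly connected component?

{2, 3, 5} are all mutually reachable — one SCC of size 3.
{4, 8} are all mutually reachable — one SCC of size 2.
{1, 7} are all mutually reachable — one SCC of size 2.
{6} is an SCC by itself.
The largest has 3 vertices.

3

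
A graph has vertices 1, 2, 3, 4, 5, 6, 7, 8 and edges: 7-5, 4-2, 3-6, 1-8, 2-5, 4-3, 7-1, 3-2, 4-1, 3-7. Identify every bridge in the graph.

1-8, 3-6

The edges on the cycle 3-7-5-2-3 are not bridges since each lies on that cycle.
But removing 8-1 disconnects 8 from 1; removing 3-6 disconnects 3 from 6 — these are bridges.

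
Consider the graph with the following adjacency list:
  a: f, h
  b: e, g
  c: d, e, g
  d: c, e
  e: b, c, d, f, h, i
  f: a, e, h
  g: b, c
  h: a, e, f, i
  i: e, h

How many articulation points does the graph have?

1

Removing e increases the component count from 1 to 2, so e is a cut vertex.
By contrast removing d leaves 1 component; it is not a cut vertex. No other vertex is a cut vertex either.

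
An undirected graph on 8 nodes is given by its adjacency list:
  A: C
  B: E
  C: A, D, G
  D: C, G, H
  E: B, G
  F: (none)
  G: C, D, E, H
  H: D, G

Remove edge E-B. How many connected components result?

3

Before removal there are 2 components.
E-B is a bridge — removing it separates E's side from B's side.
After removal: 3 components.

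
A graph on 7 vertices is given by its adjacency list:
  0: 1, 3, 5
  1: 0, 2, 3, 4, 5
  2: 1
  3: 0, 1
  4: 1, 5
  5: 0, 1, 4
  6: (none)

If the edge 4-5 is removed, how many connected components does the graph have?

4 and 5 are still connected via 4-1-5, so the component count stays at 2.

2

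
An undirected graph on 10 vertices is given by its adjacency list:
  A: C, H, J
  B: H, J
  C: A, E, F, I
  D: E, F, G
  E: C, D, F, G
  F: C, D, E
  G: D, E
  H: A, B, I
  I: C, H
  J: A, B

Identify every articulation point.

C

Removing C increases the component count from 1 to 2, so C is a cut vertex.
By contrast removing J leaves 1 component; it is not a cut vertex. No other vertex is a cut vertex either.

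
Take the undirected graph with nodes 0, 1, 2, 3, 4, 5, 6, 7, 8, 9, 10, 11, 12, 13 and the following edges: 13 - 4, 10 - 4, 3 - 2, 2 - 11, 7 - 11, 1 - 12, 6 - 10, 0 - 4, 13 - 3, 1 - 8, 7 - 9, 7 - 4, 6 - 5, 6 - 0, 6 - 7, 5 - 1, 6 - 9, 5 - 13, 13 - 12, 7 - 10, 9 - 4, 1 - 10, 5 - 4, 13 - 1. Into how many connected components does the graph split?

Starting from 0 we can reach 0, 1, 2, 3, 4, 5, 6, 7, 8, 9, 10, 11, 12, 13. That is one component of size 14.
Total: 1 component.

1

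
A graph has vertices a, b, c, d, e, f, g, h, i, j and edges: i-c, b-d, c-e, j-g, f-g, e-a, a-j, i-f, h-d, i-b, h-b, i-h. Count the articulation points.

Removing i increases the component count from 1 to 2, so i is a cut vertex.
By contrast removing e leaves 1 component; it is not a cut vertex. No other vertex is a cut vertex either.

1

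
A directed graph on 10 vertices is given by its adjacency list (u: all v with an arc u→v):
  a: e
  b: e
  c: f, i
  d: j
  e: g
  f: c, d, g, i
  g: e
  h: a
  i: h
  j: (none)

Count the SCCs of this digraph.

8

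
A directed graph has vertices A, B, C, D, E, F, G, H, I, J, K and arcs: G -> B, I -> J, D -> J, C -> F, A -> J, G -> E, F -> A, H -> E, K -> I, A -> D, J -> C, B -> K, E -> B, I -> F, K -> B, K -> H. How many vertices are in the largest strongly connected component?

{A, C, D, F, J} are all mutually reachable — one SCC of size 5.
{B, E, H, K} are all mutually reachable — one SCC of size 4.
{G} is an SCC by itself.
{I} is an SCC by itself.
The largest has 5 vertices.

5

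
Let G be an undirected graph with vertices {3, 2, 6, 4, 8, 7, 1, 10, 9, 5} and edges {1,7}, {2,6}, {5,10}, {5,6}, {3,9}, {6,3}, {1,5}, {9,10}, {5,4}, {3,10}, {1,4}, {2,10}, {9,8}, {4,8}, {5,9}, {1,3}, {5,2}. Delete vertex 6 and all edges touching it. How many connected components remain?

1

With 6 gone, the remaining components are: {1, 2, 3, 4, 5, 7, 8, 9, 10}.
That is 1 component.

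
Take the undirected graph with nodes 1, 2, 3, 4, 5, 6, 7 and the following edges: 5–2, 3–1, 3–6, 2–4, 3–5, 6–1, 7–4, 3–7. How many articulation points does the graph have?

Removing 3 increases the component count from 1 to 2, so 3 is a cut vertex.
By contrast removing 4 leaves 1 component; it is not a cut vertex. No other vertex is a cut vertex either.

1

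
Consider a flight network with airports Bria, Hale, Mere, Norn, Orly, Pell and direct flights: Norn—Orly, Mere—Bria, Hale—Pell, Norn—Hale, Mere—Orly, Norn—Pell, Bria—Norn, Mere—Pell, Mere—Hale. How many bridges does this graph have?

0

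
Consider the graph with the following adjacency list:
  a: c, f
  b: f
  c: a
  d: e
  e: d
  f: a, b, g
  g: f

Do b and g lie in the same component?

From b we can reach a, b, c, f, g, which includes g.

Yes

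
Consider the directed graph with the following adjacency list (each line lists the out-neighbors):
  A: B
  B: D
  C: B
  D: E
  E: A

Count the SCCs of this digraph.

2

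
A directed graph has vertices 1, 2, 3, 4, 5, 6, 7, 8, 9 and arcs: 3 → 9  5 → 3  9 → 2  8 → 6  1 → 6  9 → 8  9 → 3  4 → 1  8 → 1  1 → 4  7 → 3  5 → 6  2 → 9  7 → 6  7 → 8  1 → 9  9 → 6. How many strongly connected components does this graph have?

{1, 2, 3, 4, 8, 9} are all mutually reachable — one SCC of size 6.
{5} is an SCC by itself.
{7} is an SCC by itself.
{6} is an SCC by itself.
That gives 4 strongly connected components.

4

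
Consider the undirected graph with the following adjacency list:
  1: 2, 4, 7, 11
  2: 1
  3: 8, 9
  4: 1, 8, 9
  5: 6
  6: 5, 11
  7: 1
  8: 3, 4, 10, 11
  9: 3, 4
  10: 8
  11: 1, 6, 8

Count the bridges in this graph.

5

The edges on the cycle 1-11-8-3-9-4-1 are not bridges since each lies on that cycle.
But removing 8-10 disconnects 8 from 10; removing 1-7 disconnects 1 from 7; removing 1-2 disconnects 1 from 2; removing 5-6 disconnects 5 from 6 — these are bridges.
In total 5 edges are bridges.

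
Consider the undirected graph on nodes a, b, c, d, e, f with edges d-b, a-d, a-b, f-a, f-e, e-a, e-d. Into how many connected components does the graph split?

c is isolated — a component by itself.
Starting from a we can reach a, b, d, e, f. That is one component of size 5.
Total: 2 components.

2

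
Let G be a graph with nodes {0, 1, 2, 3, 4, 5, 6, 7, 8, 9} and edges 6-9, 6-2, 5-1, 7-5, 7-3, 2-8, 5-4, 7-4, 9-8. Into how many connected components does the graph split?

0 is isolated — a component by itself.
Starting from 2 we can reach 2, 6, 8, 9. That is one component of size 4.
Starting from 1 we can reach 1, 3, 4, 5, 7. That is one component of size 5.
Total: 3 components.

3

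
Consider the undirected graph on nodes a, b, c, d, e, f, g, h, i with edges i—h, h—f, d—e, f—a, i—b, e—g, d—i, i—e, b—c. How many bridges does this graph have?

The edges on the cycle d-i-e-d are not bridges since each lies on that cycle.
But removing h—f disconnects h from f; removing g—e disconnects g from e; removing f—a disconnects f from a; removing b—c disconnects b from c — these are bridges.
In total 6 edges are bridges.

6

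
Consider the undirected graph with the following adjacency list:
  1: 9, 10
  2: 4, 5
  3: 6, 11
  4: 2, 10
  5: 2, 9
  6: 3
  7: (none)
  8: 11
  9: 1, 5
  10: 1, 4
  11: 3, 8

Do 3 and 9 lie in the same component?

The component containing 3 is {3, 6, 8, 11}, and 9 is not in it.

No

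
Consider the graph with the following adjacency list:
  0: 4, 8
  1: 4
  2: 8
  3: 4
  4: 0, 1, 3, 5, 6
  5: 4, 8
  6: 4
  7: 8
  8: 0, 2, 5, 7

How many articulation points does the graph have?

2

Removing 4 increases the component count from 1 to 4, so 4 is a cut vertex.
Removing 8 increases the component count from 1 to 3, so 8 is a cut vertex.
By contrast removing 6 leaves 1 component; it is not a cut vertex. No other vertex is a cut vertex either.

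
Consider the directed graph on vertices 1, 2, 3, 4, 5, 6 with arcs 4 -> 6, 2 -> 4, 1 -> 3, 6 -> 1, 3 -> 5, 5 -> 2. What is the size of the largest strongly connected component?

6

{1, 2, 3, 4, 5, 6} are all mutually reachable — one SCC of size 6.
The largest has 6 vertices.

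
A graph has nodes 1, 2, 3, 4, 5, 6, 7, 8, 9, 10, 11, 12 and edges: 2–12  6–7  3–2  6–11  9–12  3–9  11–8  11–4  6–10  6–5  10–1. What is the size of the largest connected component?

8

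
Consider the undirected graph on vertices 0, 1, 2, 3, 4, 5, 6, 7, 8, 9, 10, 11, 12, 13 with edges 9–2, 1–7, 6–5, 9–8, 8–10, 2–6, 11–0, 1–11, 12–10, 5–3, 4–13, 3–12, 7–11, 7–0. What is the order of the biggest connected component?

8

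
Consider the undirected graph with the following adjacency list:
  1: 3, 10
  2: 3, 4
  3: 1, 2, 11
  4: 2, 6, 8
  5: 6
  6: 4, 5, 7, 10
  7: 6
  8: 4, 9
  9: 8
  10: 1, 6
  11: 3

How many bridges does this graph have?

The edges on the cycle 4-6-10-1-3-2-4 are not bridges since each lies on that cycle.
But removing 4-8 disconnects 4 from 8; removing 8-9 disconnects 8 from 9; removing 5-6 disconnects 5 from 6; removing 11-3 disconnects 11 from 3 — these are bridges.
In total 5 edges are bridges.

5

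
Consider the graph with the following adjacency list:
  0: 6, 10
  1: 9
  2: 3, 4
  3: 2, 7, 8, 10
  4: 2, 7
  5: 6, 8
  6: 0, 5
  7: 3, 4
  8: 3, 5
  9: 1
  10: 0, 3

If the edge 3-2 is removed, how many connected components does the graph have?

2

3 and 2 are still connected via 3-7-4-2, so the component count stays at 2.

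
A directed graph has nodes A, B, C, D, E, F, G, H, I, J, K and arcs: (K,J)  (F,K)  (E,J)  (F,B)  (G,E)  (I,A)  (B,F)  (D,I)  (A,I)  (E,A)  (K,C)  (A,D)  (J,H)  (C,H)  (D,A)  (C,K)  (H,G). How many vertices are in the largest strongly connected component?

4

{E, G, H, J} are all mutually reachable — one SCC of size 4.
{A, D, I} are all mutually reachable — one SCC of size 3.
{C, K} are all mutually reachable — one SCC of size 2.
{B, F} are all mutually reachable — one SCC of size 2.
The largest has 4 vertices.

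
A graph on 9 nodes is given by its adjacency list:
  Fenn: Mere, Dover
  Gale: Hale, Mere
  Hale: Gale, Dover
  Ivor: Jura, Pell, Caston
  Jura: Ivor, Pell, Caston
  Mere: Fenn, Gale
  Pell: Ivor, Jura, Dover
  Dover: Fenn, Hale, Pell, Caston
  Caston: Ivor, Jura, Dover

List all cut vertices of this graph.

Removing Dover increases the component count from 1 to 2, so Dover is a cut vertex.
By contrast removing Hale leaves 1 component; it is not a cut vertex. No other vertex is a cut vertex either.

Dover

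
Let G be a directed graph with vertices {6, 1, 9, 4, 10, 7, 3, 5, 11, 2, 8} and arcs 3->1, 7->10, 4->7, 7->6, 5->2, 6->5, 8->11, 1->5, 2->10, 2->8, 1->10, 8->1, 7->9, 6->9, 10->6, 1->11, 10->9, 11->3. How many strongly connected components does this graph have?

4

{1, 2, 3, 5, 6, 8, 10, 11} are all mutually reachable — one SCC of size 8.
{7} is an SCC by itself.
{9} is an SCC by itself.
{4} is an SCC by itself.
That gives 4 strongly connected components.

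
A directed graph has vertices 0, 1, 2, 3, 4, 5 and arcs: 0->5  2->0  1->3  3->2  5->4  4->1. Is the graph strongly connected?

From 5 we can reach every vertex (0, 1, 2, 3, 4, 5), and every vertex can reach 5 (0, 1, 2, 3, 4, 5). So the whole graph is one strongly connected component.

Yes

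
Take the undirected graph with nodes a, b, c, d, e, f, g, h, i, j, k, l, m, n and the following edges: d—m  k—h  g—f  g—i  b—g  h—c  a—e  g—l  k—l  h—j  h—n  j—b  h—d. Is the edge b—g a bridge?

After removing b—g, the path b-j-h-k-l-g still connects them, so the edge is not a bridge.

No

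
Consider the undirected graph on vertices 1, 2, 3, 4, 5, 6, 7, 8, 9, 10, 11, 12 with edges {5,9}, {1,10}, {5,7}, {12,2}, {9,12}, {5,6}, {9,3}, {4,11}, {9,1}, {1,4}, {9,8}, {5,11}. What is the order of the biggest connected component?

12

Starting from 1 we can reach 1, 2, 3, 4, 5, 6, 7, 8, 9, 10, 11, 12. That is one component of size 12.
The largest has 12 vertices.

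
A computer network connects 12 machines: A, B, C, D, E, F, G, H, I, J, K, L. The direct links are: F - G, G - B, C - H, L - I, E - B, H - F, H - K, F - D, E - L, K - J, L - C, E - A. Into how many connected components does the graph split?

1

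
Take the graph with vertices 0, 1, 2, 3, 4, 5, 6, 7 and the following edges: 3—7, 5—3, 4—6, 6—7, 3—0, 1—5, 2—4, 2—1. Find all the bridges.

0-3

The edges on the cycle 2-1-5-3-7-6-4-2 are not bridges since each lies on that cycle.
But removing 3—0 disconnects 3 from 0 — this is a bridge.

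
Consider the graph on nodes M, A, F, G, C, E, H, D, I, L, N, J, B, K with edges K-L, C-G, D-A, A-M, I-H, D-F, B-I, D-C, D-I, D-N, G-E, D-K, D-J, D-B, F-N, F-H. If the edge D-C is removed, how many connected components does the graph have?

2

Before removal there is 1 component.
D-C is a bridge — removing it separates D's side from C's side.
After removal: 2 components.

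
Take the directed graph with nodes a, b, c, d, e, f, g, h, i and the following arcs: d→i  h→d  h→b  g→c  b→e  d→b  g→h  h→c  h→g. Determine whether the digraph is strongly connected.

There is no directed path from a to g, so the graph is not strongly connected.

No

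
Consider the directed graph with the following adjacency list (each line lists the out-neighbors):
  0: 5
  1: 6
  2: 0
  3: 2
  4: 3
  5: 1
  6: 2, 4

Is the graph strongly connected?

Yes

From 2 we can reach every vertex (0, 1, 2, 3, 4, 5, 6), and every vertex can reach 2 (0, 1, 2, 3, 4, 5, 6). So the whole graph is one strongly connected component.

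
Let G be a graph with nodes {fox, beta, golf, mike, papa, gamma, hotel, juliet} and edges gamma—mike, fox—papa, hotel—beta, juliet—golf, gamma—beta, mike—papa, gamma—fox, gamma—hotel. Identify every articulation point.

Removing gamma increases the component count from 2 to 3, so gamma is a cut vertex.
By contrast removing mike leaves 2 components; it is not a cut vertex. No other vertex is a cut vertex either.

gamma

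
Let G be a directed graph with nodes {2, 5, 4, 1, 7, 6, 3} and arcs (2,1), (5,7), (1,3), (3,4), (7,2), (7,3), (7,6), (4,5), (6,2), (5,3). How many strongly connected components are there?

{1, 2, 3, 4, 5, 6, 7} are all mutually reachable — one SCC of size 7.
That gives 1 strongly connected component.

1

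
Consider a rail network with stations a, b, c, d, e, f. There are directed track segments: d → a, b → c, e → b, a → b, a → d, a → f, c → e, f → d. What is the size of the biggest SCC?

{a, d, f} are all mutually reachable — one SCC of size 3.
{b, c, e} are all mutually reachable — one SCC of size 3.
The largest has 3 vertices.

3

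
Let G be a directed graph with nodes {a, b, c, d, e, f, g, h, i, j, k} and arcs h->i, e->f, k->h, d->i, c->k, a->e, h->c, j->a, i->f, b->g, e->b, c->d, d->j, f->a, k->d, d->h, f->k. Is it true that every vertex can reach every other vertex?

No

There is no directed path from b to h, so the graph is not strongly connected.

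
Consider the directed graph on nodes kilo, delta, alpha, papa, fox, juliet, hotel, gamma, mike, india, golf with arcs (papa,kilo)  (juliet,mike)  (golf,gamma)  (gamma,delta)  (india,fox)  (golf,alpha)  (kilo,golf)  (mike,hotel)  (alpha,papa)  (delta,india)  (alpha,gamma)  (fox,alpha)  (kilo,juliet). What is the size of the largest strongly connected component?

{fox, golf, kilo, papa, alpha, delta, gamma, india} are all mutually reachable — one SCC of size 8.
{hotel} is an SCC by itself.
{mike} is an SCC by itself.
{juliet} is an SCC by itself.
The largest has 8 vertices.

8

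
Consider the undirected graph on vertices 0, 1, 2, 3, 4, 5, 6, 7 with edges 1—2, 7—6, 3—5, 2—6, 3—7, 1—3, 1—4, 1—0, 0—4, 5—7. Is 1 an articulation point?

Yes

Deleting 1 raises the number of components from 1 to 2, so 1 is a cut vertex.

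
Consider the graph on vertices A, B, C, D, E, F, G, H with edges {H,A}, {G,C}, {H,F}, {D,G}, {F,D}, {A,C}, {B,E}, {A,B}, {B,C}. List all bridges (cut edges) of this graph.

B-E

The edges on the cycle H-A-B-C-G-D-F-H are not bridges since each lies on that cycle.
But removing E - B disconnects E from B — this is a bridge.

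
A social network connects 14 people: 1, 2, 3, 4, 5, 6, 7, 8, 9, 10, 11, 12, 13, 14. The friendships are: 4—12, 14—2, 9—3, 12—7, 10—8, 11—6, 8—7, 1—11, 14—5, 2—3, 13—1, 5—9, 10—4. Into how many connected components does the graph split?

3

Starting from 1 we can reach 1, 6, 11, 13. That is one component of size 4.
Starting from 2 we can reach 2, 3, 5, 9, 14. That is one component of size 5.
Starting from 4 we can reach 4, 7, 8, 10, 12. That is one component of size 5.
Total: 3 components.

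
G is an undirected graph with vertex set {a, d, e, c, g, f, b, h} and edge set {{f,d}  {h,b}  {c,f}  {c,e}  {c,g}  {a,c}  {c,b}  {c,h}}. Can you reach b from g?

Yes

From g we can reach a, b, c, d, e, f, g, h, which includes b.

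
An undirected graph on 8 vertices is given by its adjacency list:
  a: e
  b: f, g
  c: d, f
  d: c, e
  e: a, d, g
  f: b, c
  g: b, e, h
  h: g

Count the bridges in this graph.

2

The edges on the cycle d-e-g-b-f-c-d are not bridges since each lies on that cycle.
But removing e-a disconnects e from a; removing g-h disconnects g from h — these are bridges.
That makes 2 bridges.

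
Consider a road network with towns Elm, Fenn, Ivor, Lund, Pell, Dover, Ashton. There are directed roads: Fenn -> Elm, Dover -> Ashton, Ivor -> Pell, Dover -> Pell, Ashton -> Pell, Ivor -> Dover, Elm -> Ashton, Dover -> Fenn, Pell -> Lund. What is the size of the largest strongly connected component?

1

{Ivor} is an SCC by itself.
{Elm} is an SCC by itself.
{Dover} is an SCC by itself.
{Pell} is an SCC by itself.
{Fenn} is an SCC by itself.
(and 2 more singleton SCCs)
The largest has 1 vertex.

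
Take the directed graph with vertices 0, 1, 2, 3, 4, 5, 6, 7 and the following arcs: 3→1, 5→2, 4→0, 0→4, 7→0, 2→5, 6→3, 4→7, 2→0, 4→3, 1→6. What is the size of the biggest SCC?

3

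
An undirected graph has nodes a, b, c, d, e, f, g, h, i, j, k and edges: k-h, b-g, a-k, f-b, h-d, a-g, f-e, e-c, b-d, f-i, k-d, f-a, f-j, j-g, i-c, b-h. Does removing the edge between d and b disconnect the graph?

After removing d-b, the path d-h-b still connects them, so the edge is not a bridge.

No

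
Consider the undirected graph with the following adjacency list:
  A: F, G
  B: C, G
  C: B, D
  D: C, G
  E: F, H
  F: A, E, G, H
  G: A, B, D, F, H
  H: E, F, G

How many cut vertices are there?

1

Removing G increases the component count from 1 to 2, so G is a cut vertex.
By contrast removing F leaves 1 component; it is not a cut vertex. No other vertex is a cut vertex either.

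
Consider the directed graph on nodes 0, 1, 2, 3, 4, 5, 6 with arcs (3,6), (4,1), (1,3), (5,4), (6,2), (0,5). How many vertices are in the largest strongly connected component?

1

{0} is an SCC by itself.
{4} is an SCC by itself.
{1} is an SCC by itself.
{5} is an SCC by itself.
{3} is an SCC by itself.
(and 2 more singleton SCCs)
The largest has 1 vertex.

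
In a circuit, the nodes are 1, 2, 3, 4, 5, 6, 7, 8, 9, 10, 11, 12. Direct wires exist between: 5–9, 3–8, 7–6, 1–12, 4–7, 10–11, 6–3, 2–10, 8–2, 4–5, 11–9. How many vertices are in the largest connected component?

Starting from 1 we can reach 1, 12. That is one component of size 2.
Starting from 2 we can reach 2, 3, 4, 5, 6, 7, 8, 9, 10, 11. That is one component of size 10.
The largest has 10 vertices.

10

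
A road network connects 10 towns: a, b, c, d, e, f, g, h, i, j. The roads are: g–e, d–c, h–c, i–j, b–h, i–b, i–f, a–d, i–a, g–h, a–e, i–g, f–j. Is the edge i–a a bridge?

No

After removing i–a, the path i-g-e-a still connects them, so the edge is not a bridge.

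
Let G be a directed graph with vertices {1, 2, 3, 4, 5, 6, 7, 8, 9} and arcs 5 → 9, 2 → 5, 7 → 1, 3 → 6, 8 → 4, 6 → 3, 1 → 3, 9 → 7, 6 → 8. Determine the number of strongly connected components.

8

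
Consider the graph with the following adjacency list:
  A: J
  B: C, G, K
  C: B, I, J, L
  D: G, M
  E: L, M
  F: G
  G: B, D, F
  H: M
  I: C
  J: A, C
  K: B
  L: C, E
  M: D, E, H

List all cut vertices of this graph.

B, C, G, J, M

Removing B increases the component count from 1 to 2, so B is a cut vertex.
Removing C increases the component count from 1 to 3, so C is a cut vertex.
Removing G increases the component count from 1 to 2, so G is a cut vertex.
Likewise J, M are cut vertices.
By contrast removing K leaves 1 component; it is not a cut vertex. No other vertex is a cut vertex either.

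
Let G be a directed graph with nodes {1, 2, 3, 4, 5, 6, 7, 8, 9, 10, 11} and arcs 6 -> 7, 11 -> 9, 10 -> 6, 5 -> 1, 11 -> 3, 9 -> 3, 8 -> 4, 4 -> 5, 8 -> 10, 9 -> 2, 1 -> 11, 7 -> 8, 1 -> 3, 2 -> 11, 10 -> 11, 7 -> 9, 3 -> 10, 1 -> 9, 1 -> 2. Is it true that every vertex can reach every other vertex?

Yes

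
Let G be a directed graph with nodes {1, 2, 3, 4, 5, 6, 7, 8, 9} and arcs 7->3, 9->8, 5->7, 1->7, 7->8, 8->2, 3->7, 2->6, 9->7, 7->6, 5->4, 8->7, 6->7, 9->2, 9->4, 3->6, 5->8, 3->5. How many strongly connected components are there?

4

{2, 3, 5, 6, 7, 8} are all mutually reachable — one SCC of size 6.
{1} is an SCC by itself.
{9} is an SCC by itself.
{4} is an SCC by itself.
That gives 4 strongly connected components.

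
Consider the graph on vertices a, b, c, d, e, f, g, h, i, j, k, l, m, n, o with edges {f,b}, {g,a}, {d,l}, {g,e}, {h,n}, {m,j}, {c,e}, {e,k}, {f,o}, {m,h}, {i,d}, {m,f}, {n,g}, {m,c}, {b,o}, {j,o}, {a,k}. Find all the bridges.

The edges on the cycle g-a-k-e-g are not bridges since each lies on that cycle.
But removing d–l disconnects d from l; removing i–d disconnects i from d — these are bridges.

d-i, d-l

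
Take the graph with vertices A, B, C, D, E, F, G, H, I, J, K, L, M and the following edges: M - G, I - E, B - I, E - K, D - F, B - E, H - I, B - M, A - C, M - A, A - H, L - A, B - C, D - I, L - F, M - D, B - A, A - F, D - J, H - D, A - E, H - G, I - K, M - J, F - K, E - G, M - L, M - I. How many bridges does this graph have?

The edges on the cycle M-L-F-A-M are not bridges since each lies on that cycle.
Every edge lies on some cycle, so there are no bridges.

0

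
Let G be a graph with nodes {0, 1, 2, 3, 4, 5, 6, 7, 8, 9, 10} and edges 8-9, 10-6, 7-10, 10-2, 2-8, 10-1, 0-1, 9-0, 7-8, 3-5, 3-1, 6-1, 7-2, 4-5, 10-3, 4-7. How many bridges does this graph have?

The edges on the cycle 7-10-2-8-7 are not bridges since each lies on that cycle.
Every edge lies on some cycle, so there are no bridges.

0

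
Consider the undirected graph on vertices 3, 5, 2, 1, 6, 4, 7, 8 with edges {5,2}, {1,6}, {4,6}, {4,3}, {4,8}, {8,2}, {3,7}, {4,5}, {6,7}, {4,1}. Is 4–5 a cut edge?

After removing 4–5, the path 4-8-2-5 still connects them, so the edge is not a bridge.

No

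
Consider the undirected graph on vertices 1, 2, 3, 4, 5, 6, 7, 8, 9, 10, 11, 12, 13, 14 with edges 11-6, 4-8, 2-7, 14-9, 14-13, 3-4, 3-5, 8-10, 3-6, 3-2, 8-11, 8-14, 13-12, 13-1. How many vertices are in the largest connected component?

14

Starting from 1 we can reach 1, 2, 3, 4, 5, 6, 7, 8, 9, 10, 11, 12, 13, 14. That is one component of size 14.
The largest has 14 vertices.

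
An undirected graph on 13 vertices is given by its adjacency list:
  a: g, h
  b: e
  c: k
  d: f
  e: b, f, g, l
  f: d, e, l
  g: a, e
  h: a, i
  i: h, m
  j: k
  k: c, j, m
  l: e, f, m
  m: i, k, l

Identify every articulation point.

Removing e increases the component count from 1 to 2, so e is a cut vertex.
Removing f increases the component count from 1 to 2, so f is a cut vertex.
Removing k increases the component count from 1 to 3, so k is a cut vertex.
Likewise m is a cut vertex.
By contrast removing a leaves 1 component; it is not a cut vertex. No other vertex is a cut vertex either.

e, f, k, m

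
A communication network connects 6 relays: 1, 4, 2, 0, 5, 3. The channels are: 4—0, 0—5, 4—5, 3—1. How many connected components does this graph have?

2 is isolated — a component by itself.
Starting from 1 we can reach 1, 3. That is one component of size 2.
Starting from 0 we can reach 0, 4, 5. That is one component of size 3.
Total: 3 components.

3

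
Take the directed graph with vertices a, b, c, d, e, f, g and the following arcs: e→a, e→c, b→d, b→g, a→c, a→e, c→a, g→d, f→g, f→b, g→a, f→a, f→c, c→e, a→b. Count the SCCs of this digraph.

3

{a, b, c, e, g} are all mutually reachable — one SCC of size 5.
{d} is an SCC by itself.
{f} is an SCC by itself.
That gives 3 strongly connected components.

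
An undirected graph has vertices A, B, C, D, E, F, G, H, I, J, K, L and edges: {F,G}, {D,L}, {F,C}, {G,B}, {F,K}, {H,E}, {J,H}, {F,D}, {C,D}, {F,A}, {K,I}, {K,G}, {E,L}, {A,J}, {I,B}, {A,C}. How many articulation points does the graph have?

Removing F increases the component count from 1 to 2, so F is a cut vertex.
By contrast removing H leaves 1 component; it is not a cut vertex. No other vertex is a cut vertex either.

1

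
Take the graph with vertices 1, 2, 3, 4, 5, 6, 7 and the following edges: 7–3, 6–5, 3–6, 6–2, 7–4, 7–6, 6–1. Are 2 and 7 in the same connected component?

From 2 we can reach 1, 2, 3, 4, 5, 6, 7, which includes 7.

Yes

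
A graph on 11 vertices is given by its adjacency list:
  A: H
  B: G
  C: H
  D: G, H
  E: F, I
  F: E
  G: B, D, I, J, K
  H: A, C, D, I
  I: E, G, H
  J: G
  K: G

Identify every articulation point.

Removing E increases the component count from 1 to 2, so E is a cut vertex.
Removing G increases the component count from 1 to 4, so G is a cut vertex.
Removing H increases the component count from 1 to 3, so H is a cut vertex.
Likewise I is a cut vertex.
By contrast removing B leaves 1 component; it is not a cut vertex. No other vertex is a cut vertex either.

E, G, H, I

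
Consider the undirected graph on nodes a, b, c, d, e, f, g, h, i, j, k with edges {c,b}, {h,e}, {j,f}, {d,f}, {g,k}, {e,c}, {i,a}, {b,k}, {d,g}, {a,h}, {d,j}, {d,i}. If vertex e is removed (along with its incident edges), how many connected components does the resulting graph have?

1

With e gone, the remaining components are: {a, b, c, d, f, g, h, i, j, k}.
That is 1 component.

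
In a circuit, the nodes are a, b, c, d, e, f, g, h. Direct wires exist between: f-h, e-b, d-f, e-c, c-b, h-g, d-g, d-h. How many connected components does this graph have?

3

a is isolated — a component by itself.
Starting from b we can reach b, c, e. That is one component of size 3.
Starting from d we can reach d, f, g, h. That is one component of size 4.
Total: 3 components.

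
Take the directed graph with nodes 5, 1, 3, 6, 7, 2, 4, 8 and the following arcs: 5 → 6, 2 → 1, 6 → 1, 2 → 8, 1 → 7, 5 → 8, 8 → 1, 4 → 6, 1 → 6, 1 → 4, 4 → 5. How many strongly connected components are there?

4

{1, 4, 5, 6, 8} are all mutually reachable — one SCC of size 5.
{2} is an SCC by itself.
{3} is an SCC by itself.
{7} is an SCC by itself.
That gives 4 strongly connected components.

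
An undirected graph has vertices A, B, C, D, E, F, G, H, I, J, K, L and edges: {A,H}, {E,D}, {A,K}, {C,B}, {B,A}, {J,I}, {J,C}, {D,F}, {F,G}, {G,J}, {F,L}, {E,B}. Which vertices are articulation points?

Removing A increases the component count from 1 to 3, so A is a cut vertex.
Removing B increases the component count from 1 to 2, so B is a cut vertex.
Removing F increases the component count from 1 to 2, so F is a cut vertex.
Likewise J is a cut vertex.
By contrast removing L leaves 1 component; it is not a cut vertex. No other vertex is a cut vertex either.

A, B, F, J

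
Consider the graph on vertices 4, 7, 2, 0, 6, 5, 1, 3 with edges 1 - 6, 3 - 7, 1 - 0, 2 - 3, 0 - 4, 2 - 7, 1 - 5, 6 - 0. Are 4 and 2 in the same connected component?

No

The component containing 4 is {0, 1, 4, 5, 6}, and 2 is not in it.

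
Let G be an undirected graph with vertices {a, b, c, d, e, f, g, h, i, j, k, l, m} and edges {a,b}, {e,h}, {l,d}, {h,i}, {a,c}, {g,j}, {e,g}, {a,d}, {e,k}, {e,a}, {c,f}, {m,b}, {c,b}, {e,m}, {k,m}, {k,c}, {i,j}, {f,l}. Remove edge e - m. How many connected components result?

1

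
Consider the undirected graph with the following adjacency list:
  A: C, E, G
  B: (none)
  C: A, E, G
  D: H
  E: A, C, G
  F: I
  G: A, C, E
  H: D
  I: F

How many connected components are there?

4

B is isolated — a component by itself.
Starting from D we can reach D, H. That is one component of size 2.
Starting from F we can reach F, I. That is one component of size 2.
Starting from A we can reach A, C, E, G. That is one component of size 4.
Total: 4 components.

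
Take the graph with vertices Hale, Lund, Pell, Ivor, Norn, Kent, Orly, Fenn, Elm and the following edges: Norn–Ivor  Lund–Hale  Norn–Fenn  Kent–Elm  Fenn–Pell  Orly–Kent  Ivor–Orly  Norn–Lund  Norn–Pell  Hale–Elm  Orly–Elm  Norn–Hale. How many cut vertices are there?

1

Removing Norn increases the component count from 1 to 2, so Norn is a cut vertex.
By contrast removing Orly leaves 1 component; it is not a cut vertex. No other vertex is a cut vertex either.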